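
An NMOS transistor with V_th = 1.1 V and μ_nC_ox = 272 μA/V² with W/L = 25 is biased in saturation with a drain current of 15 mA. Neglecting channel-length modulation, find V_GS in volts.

k_n = μ_nC_ox · (W/L) = 6.8 mA/V².
In saturation I_D = ½ k_n (V_GS − V_th)², so V_GS − V_th = √(2 I_D / k_n) = √(2 × 15 / 6.8) = 2.1 V.
V_GS = 1.1 + 2.1 = 3.2 V.

V_GS = 3.20 V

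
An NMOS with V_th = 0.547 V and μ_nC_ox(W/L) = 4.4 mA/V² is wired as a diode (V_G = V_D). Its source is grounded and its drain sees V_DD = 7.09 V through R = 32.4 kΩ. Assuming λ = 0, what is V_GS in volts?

With gate tied to drain, V_GS = V_DS ≥ V_GS − V_th, so the device is in saturation.
KCL at the drain: ½ k_n (V_GS − V_th)² = (V_DD − V_GS)/R.
Let x = V_GS − 0.547. Then 71.3 x² + x − 6.543 = 0, giving x = 0.296 V (positive root), so V_GS = 0.843 V.
I_D = (V_DD − V_GS)/R = (7.09 − 0.843) / 32.4 = 0.193 mA.

V_GS = 0.843 V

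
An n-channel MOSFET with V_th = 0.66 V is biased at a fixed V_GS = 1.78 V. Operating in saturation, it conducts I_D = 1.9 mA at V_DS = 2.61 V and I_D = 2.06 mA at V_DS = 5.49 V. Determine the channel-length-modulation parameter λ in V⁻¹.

λ = 0.0317 V⁻¹

With V_GS fixed, I_D ∝ (1 + λ V_DS) in saturation, so I_D2/I_D1 = (1 + λ V_DS2)/(1 + λ V_DS1).
2.06/1.9 = 1.084 = (1 + 5.49 λ)/(1 + 2.61 λ).
Solving: λ (I_D1 V_DS2 − I_D2 V_DS1) = I_D2 − I_D1, so λ = (2.06 − 1.9) / (1.9 × 5.49 − 2.06 × 2.61) = 0.16 / 5.05 = 0.0317 V⁻¹.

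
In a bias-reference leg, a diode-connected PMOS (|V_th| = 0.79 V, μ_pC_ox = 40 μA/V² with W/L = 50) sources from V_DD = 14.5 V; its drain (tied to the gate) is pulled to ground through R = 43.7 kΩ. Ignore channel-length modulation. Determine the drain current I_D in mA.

I_D = 0.301 mA

With gate tied to drain, V_SG = V_SD ≥ V_SG − |V_th|, so the device is in saturation.
k_p = μ_pC_ox · (W/L) = 2 mA/V².
KCL at the drain: ½ k_p (V_SG − |V_th|)² = (V_DD − V_SG)/R.
Let x = V_SG − 0.79. Then 43.7 x² + x − 13.71 = 0, giving x = 0.549 V (positive root), so V_SG = 1.34 V.
I_D = (V_DD − V_SG)/R = (14.5 − 1.34) / 43.7 = 0.301 mA.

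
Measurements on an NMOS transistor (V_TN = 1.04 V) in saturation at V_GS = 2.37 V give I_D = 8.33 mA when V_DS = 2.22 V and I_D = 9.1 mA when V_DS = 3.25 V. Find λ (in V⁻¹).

λ = 0.112 V⁻¹

With V_GS fixed, I_D ∝ (1 + λ V_DS) in saturation, so I_D2/I_D1 = (1 + λ V_DS2)/(1 + λ V_DS1).
9.1/8.33 = 1.092 = (1 + 3.25 λ)/(1 + 2.22 λ).
Solving: λ (I_D1 V_DS2 − I_D2 V_DS1) = I_D2 − I_D1, so λ = (9.1 − 8.33) / (8.33 × 3.25 − 9.1 × 2.22) = 0.77 / 6.87 = 0.112 V⁻¹.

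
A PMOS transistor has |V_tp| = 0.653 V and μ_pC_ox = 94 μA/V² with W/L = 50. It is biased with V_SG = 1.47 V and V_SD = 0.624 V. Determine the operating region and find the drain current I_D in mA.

Triode; I_D = 1.48 mA

k_p = μ_pC_ox · (W/L) = 4.7 mA/V².
V_ov = V_SG − |V_tp| = 1.47 − 0.653 = 0.817 V.
Since V_SD = 0.624 V < V_ov = 0.817 V, the device is in the triode region.
I_D = k_p [V_ov · V_SD − ½ V_SD²] = 4.7 × [0.817 × 0.624 − 0.5 × 0.624²] = 1.48 mA.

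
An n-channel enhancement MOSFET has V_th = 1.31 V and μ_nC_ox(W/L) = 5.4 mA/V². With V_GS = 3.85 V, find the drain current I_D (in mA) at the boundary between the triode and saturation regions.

At the boundary V_DS = V_ov = V_GS − V_th = 3.85 − 1.31 = 2.54 V.
I_D = ½ k_n V_ov² = 0.5 × 5.4 × 2.54² = 17.4 mA.

I_D = 17.4 mA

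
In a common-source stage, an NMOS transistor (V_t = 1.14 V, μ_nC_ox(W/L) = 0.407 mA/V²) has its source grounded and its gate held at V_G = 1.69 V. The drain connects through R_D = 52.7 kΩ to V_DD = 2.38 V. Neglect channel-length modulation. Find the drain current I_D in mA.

I_D = 0.0408 mA

V_GS = V_G = 1.69 V, so V_ov = 1.69 − 1.14 = 0.55 V.
Assume saturation: I_D = ½ k_n V_ov² = 0.5 × 0.407 × 0.55² = 0.0616 mA, giving V_DS = V_DD − I_D R_D = 2.38 − 0.0616 × 52.7 = -0.864 V.
But -0.864 V < V_ov = 0.55 V, so the device is actually in triode.
In triode I_D = k_n[V_ov V_DS − ½ V_DS²] and I_D = (V_DD − V_DS)/R_D. Equating: 10.7 V_DS² − 12.8 V_DS + 2.38 = 0, giving V_DS = 0.231 V (the root below V_ov).
I_D = (2.38 − 0.231) / 52.7 = 0.0408 mA.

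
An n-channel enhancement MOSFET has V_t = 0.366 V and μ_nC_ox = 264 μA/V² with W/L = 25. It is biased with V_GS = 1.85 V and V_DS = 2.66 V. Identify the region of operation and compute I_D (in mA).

k_n = μ_nC_ox · (W/L) = 6.6 mA/V².
V_ov = V_GS − V_t = 1.85 − 0.366 = 1.48 V.
Since V_DS = 2.66 V ≥ V_ov = 1.48 V, the device is in saturation.
I_D = ½ k_n V_ov² = 0.5 × 6.6 × 1.48² = 7.27 mA.

Saturation; I_D = 7.27 mA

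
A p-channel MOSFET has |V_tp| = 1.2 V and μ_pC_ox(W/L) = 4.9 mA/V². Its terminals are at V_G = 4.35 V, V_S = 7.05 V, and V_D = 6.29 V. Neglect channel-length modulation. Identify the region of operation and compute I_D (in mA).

V_SG = V_S − V_G = 7.05 − 4.35 = 2.7 V; V_SD = V_S − V_D = 7.05 − 6.29 = 0.76 V.
V_ov = V_SG − |V_tp| = 2.7 − 1.2 = 1.5 V.
Since V_SD = 0.76 V < V_ov = 1.5 V, the device is in the triode region.
I_D = k_p [V_ov · V_SD − ½ V_SD²] = 4.9 × [1.5 × 0.76 − 0.5 × 0.76²] = 4.17 mA.

Triode; I_D = 4.17 mA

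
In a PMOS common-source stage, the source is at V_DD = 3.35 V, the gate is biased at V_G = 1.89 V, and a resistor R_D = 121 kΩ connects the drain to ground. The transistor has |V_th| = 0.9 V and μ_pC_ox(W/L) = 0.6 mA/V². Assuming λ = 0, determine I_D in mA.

I_D = 0.0270 mA

V_SG = V_DD − V_G = 3.35 − 1.89 = 1.46 V, so V_ov = 1.46 − 0.9 = 0.56 V.
Assume saturation: I_D = ½ k_p V_ov² = 0.5 × 0.6 × 0.56² = 0.0941 mA, giving V_SD = V_DD − I_D R_D = 3.35 − 0.0941 × 121 = -8.03 V.
But -8.03 V < V_ov = 0.56 V, so the device is actually in triode.
In triode I_D = k_p[V_ov V_SD − ½ V_SD²] and I_D = (V_DD − V_SD)/R_D. Equating: 36.3 V_SD² − 41.66 V_SD + 3.35 = 0, giving V_SD = 0.087 V (the root below V_ov).
I_D = (3.35 − 0.087) / 121 = 0.027 mA.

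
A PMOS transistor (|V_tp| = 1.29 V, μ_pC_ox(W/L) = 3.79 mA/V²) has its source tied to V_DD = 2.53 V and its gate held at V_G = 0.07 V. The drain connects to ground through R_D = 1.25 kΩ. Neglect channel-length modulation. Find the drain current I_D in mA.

I_D = 1.65 mA

V_SG = V_DD − V_G = 2.53 − 0.07 = 2.46 V, so V_ov = 2.46 − 1.29 = 1.17 V.
Assume saturation: I_D = ½ k_p V_ov² = 0.5 × 3.79 × 1.17² = 2.59 mA, giving V_SD = V_DD − I_D R_D = 2.53 − 2.59 × 1.25 = -0.713 V.
But -0.713 V < V_ov = 1.17 V, so the device is actually in triode.
In triode I_D = k_p[V_ov V_SD − ½ V_SD²] and I_D = (V_DD − V_SD)/R_D. Equating: 2.37 V_SD² − 6.543 V_SD + 2.53 = 0, giving V_SD = 0.465 V (the root below V_ov).
I_D = (2.53 − 0.465) / 1.25 = 1.65 mA.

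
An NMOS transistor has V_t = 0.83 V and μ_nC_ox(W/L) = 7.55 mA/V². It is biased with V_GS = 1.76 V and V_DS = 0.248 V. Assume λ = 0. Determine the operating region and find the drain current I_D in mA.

Triode; I_D = 1.51 mA

V_ov = V_GS − V_t = 1.76 − 0.83 = 0.93 V.
Since V_DS = 0.248 V < V_ov = 0.93 V, the device is in the triode region.
I_D = k_n [V_ov · V_DS − ½ V_DS²] = 7.55 × [0.93 × 0.248 − 0.5 × 0.248²] = 1.51 mA.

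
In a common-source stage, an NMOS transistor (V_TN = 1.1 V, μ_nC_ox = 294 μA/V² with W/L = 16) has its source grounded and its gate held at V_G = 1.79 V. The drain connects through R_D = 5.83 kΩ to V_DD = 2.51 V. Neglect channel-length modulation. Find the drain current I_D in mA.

V_GS = V_G = 1.79 V, so V_ov = 1.79 − 1.1 = 0.69 V.
k_n = μ_nC_ox · (W/L) = 4.704 mA/V².
Assume saturation: I_D = ½ k_n V_ov² = 0.5 × 4.704 × 0.69² = 1.12 mA, giving V_DS = V_DD − I_D R_D = 2.51 − 1.12 × 5.83 = -4.02 V.
But -4.02 V < V_ov = 0.69 V, so the device is actually in triode.
In triode I_D = k_n[V_ov V_DS − ½ V_DS²] and I_D = (V_DD − V_DS)/R_D. Equating: 13.7 V_DS² − 19.92 V_DS + 2.51 = 0, giving V_DS = 0.139 V (the root below V_ov).
I_D = (2.51 − 0.139) / 5.83 = 0.407 mA.

I_D = 0.407 mA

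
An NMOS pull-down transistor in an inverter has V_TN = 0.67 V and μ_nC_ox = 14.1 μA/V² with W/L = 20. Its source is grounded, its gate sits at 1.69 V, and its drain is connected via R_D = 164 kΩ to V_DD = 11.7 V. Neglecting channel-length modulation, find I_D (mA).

V_GS = V_G = 1.69 V, so V_ov = 1.69 − 0.67 = 1.02 V.
k_n = μ_nC_ox · (W/L) = 0.282 mA/V².
Assume saturation: I_D = ½ k_n V_ov² = 0.5 × 0.282 × 1.02² = 0.147 mA, giving V_DS = V_DD − I_D R_D = 11.7 − 0.147 × 164 = -12.4 V.
But -12.4 V < V_ov = 1.02 V, so the device is actually in triode.
In triode I_D = k_n[V_ov V_DS − ½ V_DS²] and I_D = (V_DD − V_DS)/R_D. Equating: 23.1 V_DS² − 48.17 V_DS + 11.7 = 0, giving V_DS = 0.281 V (the root below V_ov).
I_D = (11.7 − 0.281) / 164 = 0.0696 mA.

I_D = 0.0696 mA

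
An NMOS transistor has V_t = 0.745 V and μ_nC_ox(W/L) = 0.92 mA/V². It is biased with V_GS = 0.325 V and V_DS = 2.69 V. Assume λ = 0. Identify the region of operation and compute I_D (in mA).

V_GS = 0.325 V < V_t = 0.745 V, so the transistor is in cutoff.

Cutoff; I_D = 0 mA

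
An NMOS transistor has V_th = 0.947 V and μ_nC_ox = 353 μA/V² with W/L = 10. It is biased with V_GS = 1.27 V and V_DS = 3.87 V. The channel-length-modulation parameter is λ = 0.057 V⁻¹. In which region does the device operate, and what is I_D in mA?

Saturation; I_D = 0.225 mA

k_n = μ_nC_ox · (W/L) = 3.53 mA/V².
V_ov = V_GS − V_th = 1.27 − 0.947 = 0.323 V.
Since V_DS = 3.87 V ≥ V_ov = 0.323 V, the device is in saturation.
I_D = ½ k_n V_ov² (1 + λ V_DS) = 0.5 × 3.53 × 0.323² × (1 + 0.057 × 3.87) = 0.225 mA.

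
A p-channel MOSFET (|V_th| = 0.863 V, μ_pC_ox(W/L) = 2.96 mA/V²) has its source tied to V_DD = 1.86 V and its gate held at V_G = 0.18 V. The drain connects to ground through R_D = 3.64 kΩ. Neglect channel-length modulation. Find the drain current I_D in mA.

I_D = 0.452 mA

V_SG = V_DD − V_G = 1.86 − 0.18 = 1.68 V, so V_ov = 1.68 − 0.863 = 0.817 V.
Assume saturation: I_D = ½ k_p V_ov² = 0.5 × 2.96 × 0.817² = 0.988 mA, giving V_SD = V_DD − I_D R_D = 1.86 − 0.988 × 3.64 = -1.74 V.
But -1.74 V < V_ov = 0.817 V, so the device is actually in triode.
In triode I_D = k_p[V_ov V_SD − ½ V_SD²] and I_D = (V_DD − V_SD)/R_D. Equating: 5.39 V_SD² − 9.803 V_SD + 1.86 = 0, giving V_SD = 0.215 V (the root below V_ov).
I_D = (1.86 − 0.215) / 3.64 = 0.452 mA.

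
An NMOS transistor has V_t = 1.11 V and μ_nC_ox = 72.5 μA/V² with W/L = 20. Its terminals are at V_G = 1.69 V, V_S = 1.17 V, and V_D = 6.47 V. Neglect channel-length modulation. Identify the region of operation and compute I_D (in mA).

Cutoff; I_D = 0 mA

V_GS = V_G − V_S = 1.69 − 1.17 = 0.52 V; V_DS = V_D − V_S = 6.47 − 1.17 = 5.3 V.
V_GS = 0.52 V < V_t = 1.11 V, so the transistor is in cutoff.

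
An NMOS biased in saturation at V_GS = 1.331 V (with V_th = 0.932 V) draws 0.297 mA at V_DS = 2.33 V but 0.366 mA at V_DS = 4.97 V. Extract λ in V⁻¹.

With V_GS fixed, I_D ∝ (1 + λ V_DS) in saturation, so I_D2/I_D1 = (1 + λ V_DS2)/(1 + λ V_DS1).
0.366/0.297 = 1.232 = (1 + 4.97 λ)/(1 + 2.33 λ).
Solving: λ (I_D1 V_DS2 − I_D2 V_DS1) = I_D2 − I_D1, so λ = (0.366 − 0.297) / (0.297 × 4.97 − 0.366 × 2.33) = 0.069 / 0.623 = 0.111 V⁻¹.

λ = 0.111 V⁻¹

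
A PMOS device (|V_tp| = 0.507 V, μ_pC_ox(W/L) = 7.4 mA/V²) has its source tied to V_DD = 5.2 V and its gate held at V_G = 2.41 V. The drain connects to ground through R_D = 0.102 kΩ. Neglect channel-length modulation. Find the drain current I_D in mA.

I_D = 19.3 mA

V_SG = V_DD − V_G = 5.2 − 2.41 = 2.79 V, so V_ov = 2.79 − 0.507 = 2.28 V.
Assume saturation: I_D = ½ k_p V_ov² = 0.5 × 7.4 × 2.28² = 19.3 mA, giving V_SD = V_DD − I_D R_D = 5.2 − 19.3 × 0.102 = 3.23 V.
V_SD = 3.23 V ≥ V_ov = 2.28 V, confirming saturation.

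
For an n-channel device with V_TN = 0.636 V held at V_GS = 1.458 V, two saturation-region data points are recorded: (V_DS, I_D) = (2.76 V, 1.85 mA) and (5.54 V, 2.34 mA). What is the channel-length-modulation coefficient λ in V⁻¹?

With V_GS fixed, I_D ∝ (1 + λ V_DS) in saturation, so I_D2/I_D1 = (1 + λ V_DS2)/(1 + λ V_DS1).
2.34/1.85 = 1.265 = (1 + 5.54 λ)/(1 + 2.76 λ).
Solving: λ (I_D1 V_DS2 − I_D2 V_DS1) = I_D2 − I_D1, so λ = (2.34 − 1.85) / (1.85 × 5.54 − 2.34 × 2.76) = 0.49 / 3.79 = 0.129 V⁻¹.

λ = 0.129 V⁻¹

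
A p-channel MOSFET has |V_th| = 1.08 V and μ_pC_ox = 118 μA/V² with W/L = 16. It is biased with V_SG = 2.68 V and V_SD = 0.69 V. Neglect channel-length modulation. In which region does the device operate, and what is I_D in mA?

k_p = μ_pC_ox · (W/L) = 1.888 mA/V².
V_ov = V_SG − |V_th| = 2.68 − 1.08 = 1.6 V.
Since V_SD = 0.69 V < V_ov = 1.6 V, the device is in the triode region.
I_D = k_p [V_ov · V_SD − ½ V_SD²] = 1.888 × [1.6 × 0.69 − 0.5 × 0.69²] = 1.63 mA.

Triode; I_D = 1.63 mA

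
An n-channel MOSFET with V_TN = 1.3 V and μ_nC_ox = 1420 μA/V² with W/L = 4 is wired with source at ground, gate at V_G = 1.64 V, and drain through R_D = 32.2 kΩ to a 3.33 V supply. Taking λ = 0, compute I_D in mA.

V_GS = V_G = 1.64 V, so V_ov = 1.64 − 1.3 = 0.34 V.
k_n = μ_nC_ox · (W/L) = 5.68 mA/V².
Assume saturation: I_D = ½ k_n V_ov² = 0.5 × 5.68 × 0.34² = 0.328 mA, giving V_DS = V_DD − I_D R_D = 3.33 − 0.328 × 32.2 = -7.24 V.
But -7.24 V < V_ov = 0.34 V, so the device is actually in triode.
In triode I_D = k_n[V_ov V_DS − ½ V_DS²] and I_D = (V_DD − V_DS)/R_D. Equating: 91.4 V_DS² − 63.18 V_DS + 3.33 = 0, giving V_DS = 0.0575 V (the root below V_ov).
I_D = (3.33 − 0.0575) / 32.2 = 0.102 mA.

I_D = 0.102 mA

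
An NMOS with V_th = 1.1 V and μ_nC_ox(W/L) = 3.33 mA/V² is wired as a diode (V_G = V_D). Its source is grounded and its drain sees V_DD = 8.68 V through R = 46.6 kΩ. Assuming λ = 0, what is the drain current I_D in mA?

With gate tied to drain, V_GS = V_DS ≥ V_GS − V_th, so the device is in saturation.
KCL at the drain: ½ k_n (V_GS − V_th)² = (V_DD − V_GS)/R.
Let x = V_GS − 1.1. Then 77.6 x² + x − 7.58 = 0, giving x = 0.306 V (positive root), so V_GS = 1.41 V.
I_D = (V_DD − V_GS)/R = (8.68 − 1.41) / 46.6 = 0.156 mA.

I_D = 0.156 mA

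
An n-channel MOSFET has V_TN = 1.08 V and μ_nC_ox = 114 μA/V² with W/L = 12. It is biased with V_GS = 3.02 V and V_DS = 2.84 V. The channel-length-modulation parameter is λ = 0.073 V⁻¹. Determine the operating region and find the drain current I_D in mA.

k_n = μ_nC_ox · (W/L) = 1.368 mA/V².
V_ov = V_GS − V_TN = 3.02 − 1.08 = 1.94 V.
Since V_DS = 2.84 V ≥ V_ov = 1.94 V, the device is in saturation.
I_D = ½ k_n V_ov² (1 + λ V_DS) = 0.5 × 1.368 × 1.94² × (1 + 0.073 × 2.84) = 3.11 mA.

Saturation; I_D = 3.11 mA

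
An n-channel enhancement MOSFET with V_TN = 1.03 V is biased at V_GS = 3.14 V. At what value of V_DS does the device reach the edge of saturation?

The boundary between triode and saturation is V_DS = V_GS − V_TN = V_ov.
V_ov = 3.14 − 1.03 = 2.11 V.

V_DS,sat = 2.11 V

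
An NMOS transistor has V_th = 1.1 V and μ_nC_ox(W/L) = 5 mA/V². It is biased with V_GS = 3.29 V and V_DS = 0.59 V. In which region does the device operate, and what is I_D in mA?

V_ov = V_GS − V_th = 3.29 − 1.1 = 2.19 V.
Since V_DS = 0.59 V < V_ov = 2.19 V, the device is in the triode region.
I_D = k_n [V_ov · V_DS − ½ V_DS²] = 5 × [2.19 × 0.59 − 0.5 × 0.59²] = 5.59 mA.

Triode; I_D = 5.59 mA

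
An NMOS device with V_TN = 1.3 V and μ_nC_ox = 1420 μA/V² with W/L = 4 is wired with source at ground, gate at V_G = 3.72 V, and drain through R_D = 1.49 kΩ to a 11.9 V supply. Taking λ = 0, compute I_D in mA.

V_GS = V_G = 3.72 V, so V_ov = 3.72 − 1.3 = 2.42 V.
k_n = μ_nC_ox · (W/L) = 5.68 mA/V².
Assume saturation: I_D = ½ k_n V_ov² = 0.5 × 5.68 × 2.42² = 16.6 mA, giving V_DS = V_DD − I_D R_D = 11.9 − 16.6 × 1.49 = -12.9 V.
But -12.9 V < V_ov = 2.42 V, so the device is actually in triode.
In triode I_D = k_n[V_ov V_DS − ½ V_DS²] and I_D = (V_DD − V_DS)/R_D. Equating: 4.23 V_DS² − 21.48 V_DS + 11.9 = 0, giving V_DS = 0.633 V (the root below V_ov).
I_D = (11.9 − 0.633) / 1.49 = 7.56 mA.

I_D = 7.56 mA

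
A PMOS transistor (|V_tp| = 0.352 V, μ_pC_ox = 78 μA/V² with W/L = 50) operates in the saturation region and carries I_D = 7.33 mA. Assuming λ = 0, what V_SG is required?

V_SG = 2.29 V

k_p = μ_pC_ox · (W/L) = 3.9 mA/V².
In saturation I_D = ½ k_p (V_SG − |V_tp|)², so V_SG − |V_tp| = √(2 I_D / k_p) = √(2 × 7.33 / 3.9) = 1.94 V.
V_SG = 0.352 + 1.94 = 2.29 V.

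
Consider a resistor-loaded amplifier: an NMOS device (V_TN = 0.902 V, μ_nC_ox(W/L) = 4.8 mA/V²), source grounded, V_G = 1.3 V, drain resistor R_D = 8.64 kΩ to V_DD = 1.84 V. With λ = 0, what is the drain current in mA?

V_GS = V_G = 1.3 V, so V_ov = 1.3 − 0.902 = 0.398 V.
Assume saturation: I_D = ½ k_n V_ov² = 0.5 × 4.8 × 0.398² = 0.38 mA, giving V_DS = V_DD − I_D R_D = 1.84 − 0.38 × 8.64 = -1.44 V.
But -1.44 V < V_ov = 0.398 V, so the device is actually in triode.
In triode I_D = k_n[V_ov V_DS − ½ V_DS²] and I_D = (V_DD − V_DS)/R_D. Equating: 20.7 V_DS² − 17.51 V_DS + 1.84 = 0, giving V_DS = 0.123 V (the root below V_ov).
I_D = (1.84 − 0.123) / 8.64 = 0.199 mA.

I_D = 0.199 mA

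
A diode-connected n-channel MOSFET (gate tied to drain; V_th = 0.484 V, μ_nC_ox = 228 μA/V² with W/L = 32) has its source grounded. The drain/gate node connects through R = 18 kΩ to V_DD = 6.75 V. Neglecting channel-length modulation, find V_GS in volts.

V_GS = 0.785 V

With gate tied to drain, V_GS = V_DS ≥ V_GS − V_th, so the device is in saturation.
k_n = μ_nC_ox · (W/L) = 7.296 mA/V².
KCL at the drain: ½ k_n (V_GS − V_th)² = (V_DD − V_GS)/R.
Let x = V_GS − 0.484. Then 65.7 x² + x − 6.266 = 0, giving x = 0.301 V (positive root), so V_GS = 0.785 V.
I_D = (V_DD − V_GS)/R = (6.75 − 0.785) / 18 = 0.331 mA.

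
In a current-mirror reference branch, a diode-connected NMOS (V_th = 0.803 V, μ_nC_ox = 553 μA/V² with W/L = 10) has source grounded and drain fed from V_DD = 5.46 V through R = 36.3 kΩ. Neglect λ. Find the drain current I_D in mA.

With gate tied to drain, V_GS = V_DS ≥ V_GS − V_th, so the device is in saturation.
k_n = μ_nC_ox · (W/L) = 5.53 mA/V².
KCL at the drain: ½ k_n (V_GS − V_th)² = (V_DD − V_GS)/R.
Let x = V_GS − 0.803. Then 100 x² + x − 4.657 = 0, giving x = 0.21 V (positive root), so V_GS = 1.01 V.
I_D = (V_DD − V_GS)/R = (5.46 − 1.01) / 36.3 = 0.122 mA.

I_D = 0.122 mA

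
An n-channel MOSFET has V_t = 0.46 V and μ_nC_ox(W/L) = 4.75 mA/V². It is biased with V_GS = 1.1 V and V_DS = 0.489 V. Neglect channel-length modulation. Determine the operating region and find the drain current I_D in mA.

V_ov = V_GS − V_t = 1.1 − 0.46 = 0.64 V.
Since V_DS = 0.489 V < V_ov = 0.64 V, the device is in the triode region.
I_D = k_n [V_ov · V_DS − ½ V_DS²] = 4.75 × [0.64 × 0.489 − 0.5 × 0.489²] = 0.919 mA.

Triode; I_D = 0.919 mA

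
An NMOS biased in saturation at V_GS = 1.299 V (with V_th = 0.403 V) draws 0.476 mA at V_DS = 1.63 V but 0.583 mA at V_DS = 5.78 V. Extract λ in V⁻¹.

λ = 0.0594 V⁻¹

With V_GS fixed, I_D ∝ (1 + λ V_DS) in saturation, so I_D2/I_D1 = (1 + λ V_DS2)/(1 + λ V_DS1).
0.583/0.476 = 1.225 = (1 + 5.78 λ)/(1 + 1.63 λ).
Solving: λ (I_D1 V_DS2 − I_D2 V_DS1) = I_D2 − I_D1, so λ = (0.583 − 0.476) / (0.476 × 5.78 − 0.583 × 1.63) = 0.107 / 1.8 = 0.0594 V⁻¹.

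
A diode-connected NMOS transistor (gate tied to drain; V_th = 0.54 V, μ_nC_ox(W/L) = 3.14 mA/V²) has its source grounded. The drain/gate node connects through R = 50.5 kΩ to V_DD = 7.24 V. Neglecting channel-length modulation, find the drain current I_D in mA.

I_D = 0.127 mA

With gate tied to drain, V_GS = V_DS ≥ V_GS − V_th, so the device is in saturation.
KCL at the drain: ½ k_n (V_GS − V_th)² = (V_DD − V_GS)/R.
Let x = V_GS − 0.54. Then 79.3 x² + x − 6.7 = 0, giving x = 0.284 V (positive root), so V_GS = 0.824 V.
I_D = (V_DD − V_GS)/R = (7.24 − 0.824) / 50.5 = 0.127 mA.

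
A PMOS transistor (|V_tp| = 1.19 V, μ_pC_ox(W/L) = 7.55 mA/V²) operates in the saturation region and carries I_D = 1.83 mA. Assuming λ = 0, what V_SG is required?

V_SG = 1.89 V

In saturation I_D = ½ k_p (V_SG − |V_tp|)², so V_SG − |V_tp| = √(2 I_D / k_p) = √(2 × 1.83 / 7.55) = 0.696 V.
V_SG = 1.19 + 0.696 = 1.89 V.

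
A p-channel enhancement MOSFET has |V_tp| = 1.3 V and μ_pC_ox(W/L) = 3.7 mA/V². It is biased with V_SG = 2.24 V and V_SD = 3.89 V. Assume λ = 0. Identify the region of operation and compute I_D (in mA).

V_ov = V_SG − |V_tp| = 2.24 − 1.3 = 0.94 V.
Since V_SD = 3.89 V ≥ V_ov = 0.94 V, the device is in saturation.
I_D = ½ k_p V_ov² = 0.5 × 3.7 × 0.94² = 1.63 mA.

Saturation; I_D = 1.63 mA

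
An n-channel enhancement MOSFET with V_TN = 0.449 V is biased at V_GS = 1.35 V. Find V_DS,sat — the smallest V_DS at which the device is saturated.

V_DS,sat = 0.901 V

The boundary between triode and saturation is V_DS = V_GS − V_TN = V_ov.
V_ov = 1.35 − 0.449 = 0.901 V.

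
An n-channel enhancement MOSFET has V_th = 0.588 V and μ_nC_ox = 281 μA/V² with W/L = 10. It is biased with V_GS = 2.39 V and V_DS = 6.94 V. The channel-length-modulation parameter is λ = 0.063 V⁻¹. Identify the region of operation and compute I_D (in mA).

k_n = μ_nC_ox · (W/L) = 2.81 mA/V².
V_ov = V_GS − V_th = 2.39 − 0.588 = 1.8 V.
Since V_DS = 6.94 V ≥ V_ov = 1.8 V, the device is in saturation.
I_D = ½ k_n V_ov² (1 + λ V_DS) = 0.5 × 2.81 × 1.8² × (1 + 0.063 × 6.94) = 6.56 mA.

Saturation; I_D = 6.56 mA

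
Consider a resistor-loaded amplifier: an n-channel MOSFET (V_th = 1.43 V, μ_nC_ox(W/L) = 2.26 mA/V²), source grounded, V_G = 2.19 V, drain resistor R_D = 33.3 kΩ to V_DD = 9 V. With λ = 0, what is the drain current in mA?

I_D = 0.265 mA

V_GS = V_G = 2.19 V, so V_ov = 2.19 − 1.43 = 0.76 V.
Assume saturation: I_D = ½ k_n V_ov² = 0.5 × 2.26 × 0.76² = 0.653 mA, giving V_DS = V_DD − I_D R_D = 9 − 0.653 × 33.3 = -12.7 V.
But -12.7 V < V_ov = 0.76 V, so the device is actually in triode.
In triode I_D = k_n[V_ov V_DS − ½ V_DS²] and I_D = (V_DD − V_DS)/R_D. Equating: 37.6 V_DS² − 58.2 V_DS + 9 = 0, giving V_DS = 0.174 V (the root below V_ov).
I_D = (9 − 0.174) / 33.3 = 0.265 mA.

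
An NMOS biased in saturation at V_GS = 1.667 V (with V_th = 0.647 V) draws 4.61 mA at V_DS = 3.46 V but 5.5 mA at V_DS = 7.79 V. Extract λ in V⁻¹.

With V_GS fixed, I_D ∝ (1 + λ V_DS) in saturation, so I_D2/I_D1 = (1 + λ V_DS2)/(1 + λ V_DS1).
5.5/4.61 = 1.193 = (1 + 7.79 λ)/(1 + 3.46 λ).
Solving: λ (I_D1 V_DS2 − I_D2 V_DS1) = I_D2 − I_D1, so λ = (5.5 − 4.61) / (4.61 × 7.79 − 5.5 × 3.46) = 0.89 / 16.9 = 0.0527 V⁻¹.

λ = 0.0527 V⁻¹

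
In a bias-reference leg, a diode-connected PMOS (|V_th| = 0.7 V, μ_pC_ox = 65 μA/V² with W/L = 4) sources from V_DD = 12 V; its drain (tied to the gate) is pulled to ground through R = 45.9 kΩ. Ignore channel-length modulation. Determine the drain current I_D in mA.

With gate tied to drain, V_SG = V_SD ≥ V_SG − |V_th|, so the device is in saturation.
k_p = μ_pC_ox · (W/L) = 0.26 mA/V².
KCL at the drain: ½ k_p (V_SG − |V_th|)² = (V_DD − V_SG)/R.
Let x = V_SG − 0.7. Then 5.97 x² + x − 11.3 = 0, giving x = 1.29 V (positive root), so V_SG = 1.99 V.
I_D = (V_DD − V_SG)/R = (12 − 1.99) / 45.9 = 0.218 mA.

I_D = 0.218 mA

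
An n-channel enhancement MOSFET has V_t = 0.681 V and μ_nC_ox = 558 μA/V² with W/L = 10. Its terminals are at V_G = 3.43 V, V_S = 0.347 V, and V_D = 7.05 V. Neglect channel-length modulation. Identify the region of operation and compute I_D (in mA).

V_GS = V_G − V_S = 3.43 − 0.347 = 3.08 V; V_DS = V_D − V_S = 7.05 − 0.347 = 6.7 V.
k_n = μ_nC_ox · (W/L) = 5.58 mA/V².
V_ov = V_GS − V_t = 3.08 − 0.681 = 2.4 V.
Since V_DS = 6.7 V ≥ V_ov = 2.4 V, the device is in saturation.
I_D = ½ k_n V_ov² = 0.5 × 5.58 × 2.4² = 16.1 mA.

Saturation; I_D = 16.1 mA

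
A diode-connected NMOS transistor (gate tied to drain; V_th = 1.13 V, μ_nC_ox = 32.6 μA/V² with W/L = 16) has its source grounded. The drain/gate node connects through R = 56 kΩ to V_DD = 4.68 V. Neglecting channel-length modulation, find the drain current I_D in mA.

With gate tied to drain, V_GS = V_DS ≥ V_GS − V_th, so the device is in saturation.
k_n = μ_nC_ox · (W/L) = 0.5216 mA/V².
KCL at the drain: ½ k_n (V_GS − V_th)² = (V_DD − V_GS)/R.
Let x = V_GS − 1.13. Then 14.6 x² + x − 3.55 = 0, giving x = 0.46 V (positive root), so V_GS = 1.59 V.
I_D = (V_DD − V_GS)/R = (4.68 − 1.59) / 56 = 0.0552 mA.

I_D = 0.0552 mA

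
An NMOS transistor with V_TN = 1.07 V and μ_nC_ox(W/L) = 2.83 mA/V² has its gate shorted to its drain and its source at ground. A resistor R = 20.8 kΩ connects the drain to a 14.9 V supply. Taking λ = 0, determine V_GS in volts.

V_GS = 1.74 V

With gate tied to drain, V_GS = V_DS ≥ V_GS − V_TN, so the device is in saturation.
KCL at the drain: ½ k_n (V_GS − V_TN)² = (V_DD − V_GS)/R.
Let x = V_GS − 1.07. Then 29.4 x² + x − 13.83 = 0, giving x = 0.669 V (positive root), so V_GS = 1.74 V.
I_D = (V_DD − V_GS)/R = (14.9 − 1.74) / 20.8 = 0.633 mA.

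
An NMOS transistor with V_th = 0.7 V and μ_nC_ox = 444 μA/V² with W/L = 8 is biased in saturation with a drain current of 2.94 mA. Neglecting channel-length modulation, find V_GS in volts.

V_GS = 1.99 V

k_n = μ_nC_ox · (W/L) = 3.552 mA/V².
In saturation I_D = ½ k_n (V_GS − V_th)², so V_GS − V_th = √(2 I_D / k_n) = √(2 × 2.94 / 3.552) = 1.29 V.
V_GS = 0.7 + 1.29 = 1.99 V.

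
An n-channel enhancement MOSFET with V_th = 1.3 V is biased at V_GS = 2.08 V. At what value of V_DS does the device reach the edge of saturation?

V_DS,sat = 0.780 V

The boundary between triode and saturation is V_DS = V_GS − V_th = V_ov.
V_ov = 2.08 − 1.3 = 0.78 V.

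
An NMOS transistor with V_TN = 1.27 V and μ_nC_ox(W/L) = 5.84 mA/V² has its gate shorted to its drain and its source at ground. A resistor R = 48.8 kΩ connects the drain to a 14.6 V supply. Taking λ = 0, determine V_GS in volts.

With gate tied to drain, V_GS = V_DS ≥ V_GS − V_TN, so the device is in saturation.
KCL at the drain: ½ k_n (V_GS − V_TN)² = (V_DD − V_GS)/R.
Let x = V_GS − 1.27. Then 142 x² + x − 13.33 = 0, giving x = 0.302 V (positive root), so V_GS = 1.57 V.
I_D = (V_DD − V_GS)/R = (14.6 − 1.57) / 48.8 = 0.267 mA.

V_GS = 1.57 V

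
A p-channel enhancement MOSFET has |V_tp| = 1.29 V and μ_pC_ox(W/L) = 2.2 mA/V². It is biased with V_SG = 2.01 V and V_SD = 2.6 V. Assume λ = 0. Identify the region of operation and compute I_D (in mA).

Saturation; I_D = 0.570 mA

V_ov = V_SG − |V_tp| = 2.01 − 1.29 = 0.72 V.
Since V_SD = 2.6 V ≥ V_ov = 0.72 V, the device is in saturation.
I_D = ½ k_p V_ov² = 0.5 × 2.2 × 0.72² = 0.57 mA.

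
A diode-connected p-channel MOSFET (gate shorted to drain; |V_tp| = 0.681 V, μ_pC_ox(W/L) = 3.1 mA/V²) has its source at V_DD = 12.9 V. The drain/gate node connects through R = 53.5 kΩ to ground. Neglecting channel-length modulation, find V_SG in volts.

V_SG = 1.06 V

With gate tied to drain, V_SG = V_SD ≥ V_SG − |V_tp|, so the device is in saturation.
KCL at the drain: ½ k_p (V_SG − |V_tp|)² = (V_DD − V_SG)/R.
Let x = V_SG − 0.681. Then 82.9 x² + x − 12.22 = 0, giving x = 0.378 V (positive root), so V_SG = 1.06 V.
I_D = (V_DD − V_SG)/R = (12.9 − 1.06) / 53.5 = 0.221 mA.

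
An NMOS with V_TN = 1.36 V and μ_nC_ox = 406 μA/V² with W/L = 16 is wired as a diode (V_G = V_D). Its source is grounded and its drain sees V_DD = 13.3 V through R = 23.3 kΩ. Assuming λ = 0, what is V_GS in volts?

With gate tied to drain, V_GS = V_DS ≥ V_GS − V_TN, so the device is in saturation.
k_n = μ_nC_ox · (W/L) = 6.496 mA/V².
KCL at the drain: ½ k_n (V_GS − V_TN)² = (V_DD − V_GS)/R.
Let x = V_GS − 1.36. Then 75.7 x² + x − 11.94 = 0, giving x = 0.391 V (positive root), so V_GS = 1.75 V.
I_D = (V_DD − V_GS)/R = (13.3 − 1.75) / 23.3 = 0.496 mA.

V_GS = 1.75 V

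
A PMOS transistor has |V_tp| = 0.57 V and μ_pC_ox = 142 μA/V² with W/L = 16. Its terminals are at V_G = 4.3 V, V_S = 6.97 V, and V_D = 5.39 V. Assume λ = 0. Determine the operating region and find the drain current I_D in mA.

V_SG = V_S − V_G = 6.97 − 4.3 = 2.67 V; V_SD = V_S − V_D = 6.97 − 5.39 = 1.58 V.
k_p = μ_pC_ox · (W/L) = 2.272 mA/V².
V_ov = V_SG − |V_tp| = 2.67 − 0.57 = 2.1 V.
Since V_SD = 1.58 V < V_ov = 2.1 V, the device is in the triode region.
I_D = k_p [V_ov · V_SD − ½ V_SD²] = 2.272 × [2.1 × 1.58 − 0.5 × 1.58²] = 4.7 mA.

Triode; I_D = 4.70 mA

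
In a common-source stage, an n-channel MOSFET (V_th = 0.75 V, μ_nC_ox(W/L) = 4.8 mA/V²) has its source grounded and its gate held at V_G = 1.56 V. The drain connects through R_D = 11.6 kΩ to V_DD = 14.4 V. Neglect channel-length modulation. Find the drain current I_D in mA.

V_GS = V_G = 1.56 V, so V_ov = 1.56 − 0.75 = 0.81 V.
Assume saturation: I_D = ½ k_n V_ov² = 0.5 × 4.8 × 0.81² = 1.57 mA, giving V_DS = V_DD − I_D R_D = 14.4 − 1.57 × 11.6 = -3.87 V.
But -3.87 V < V_ov = 0.81 V, so the device is actually in triode.
In triode I_D = k_n[V_ov V_DS − ½ V_DS²] and I_D = (V_DD − V_DS)/R_D. Equating: 27.8 V_DS² − 46.1 V_DS + 14.4 = 0, giving V_DS = 0.418 V (the root below V_ov).
I_D = (14.4 − 0.418) / 11.6 = 1.21 mA.

I_D = 1.21 mA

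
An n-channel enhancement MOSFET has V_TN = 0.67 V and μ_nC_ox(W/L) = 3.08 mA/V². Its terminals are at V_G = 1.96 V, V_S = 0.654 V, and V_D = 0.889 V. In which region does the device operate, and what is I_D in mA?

Triode; I_D = 0.375 mA

V_GS = V_G − V_S = 1.96 − 0.654 = 1.31 V; V_DS = V_D − V_S = 0.889 − 0.654 = 0.235 V.
V_ov = V_GS − V_TN = 1.31 − 0.67 = 0.636 V.
Since V_DS = 0.235 V < V_ov = 0.636 V, the device is in the triode region.
I_D = k_n [V_ov · V_DS − ½ V_DS²] = 3.08 × [0.636 × 0.235 − 0.5 × 0.235²] = 0.375 mA.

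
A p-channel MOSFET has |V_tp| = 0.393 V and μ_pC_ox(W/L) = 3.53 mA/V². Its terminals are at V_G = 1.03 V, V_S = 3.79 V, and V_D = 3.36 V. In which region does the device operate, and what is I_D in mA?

Triode; I_D = 3.27 mA

V_SG = V_S − V_G = 3.79 − 1.03 = 2.76 V; V_SD = V_S − V_D = 3.79 − 3.36 = 0.43 V.
V_ov = V_SG − |V_tp| = 2.76 − 0.393 = 2.37 V.
Since V_SD = 0.43 V < V_ov = 2.37 V, the device is in the triode region.
I_D = k_p [V_ov · V_SD − ½ V_SD²] = 3.53 × [2.37 × 0.43 − 0.5 × 0.43²] = 3.27 mA.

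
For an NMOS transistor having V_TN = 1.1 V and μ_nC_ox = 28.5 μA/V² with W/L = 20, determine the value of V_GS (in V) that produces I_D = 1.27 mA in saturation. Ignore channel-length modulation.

k_n = μ_nC_ox · (W/L) = 0.57 mA/V².
In saturation I_D = ½ k_n (V_GS − V_TN)², so V_GS − V_TN = √(2 I_D / k_n) = √(2 × 1.27 / 0.57) = 2.11 V.
V_GS = 1.1 + 2.11 = 3.21 V.

V_GS = 3.21 V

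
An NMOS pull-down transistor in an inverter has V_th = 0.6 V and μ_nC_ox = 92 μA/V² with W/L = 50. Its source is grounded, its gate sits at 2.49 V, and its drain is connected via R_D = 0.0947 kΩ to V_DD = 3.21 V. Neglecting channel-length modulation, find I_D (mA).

V_GS = V_G = 2.49 V, so V_ov = 2.49 − 0.6 = 1.89 V.
k_n = μ_nC_ox · (W/L) = 4.6 mA/V².
Assume saturation: I_D = ½ k_n V_ov² = 0.5 × 4.6 × 1.89² = 8.22 mA, giving V_DS = V_DD − I_D R_D = 3.21 − 8.22 × 0.0947 = 2.43 V.
V_DS = 2.43 V ≥ V_ov = 1.89 V, confirming saturation.

I_D = 8.22 mA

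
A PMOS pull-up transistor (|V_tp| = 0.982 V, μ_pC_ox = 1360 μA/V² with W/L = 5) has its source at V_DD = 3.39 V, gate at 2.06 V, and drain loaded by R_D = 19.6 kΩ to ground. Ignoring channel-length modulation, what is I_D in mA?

V_SG = V_DD − V_G = 3.39 − 2.06 = 1.33 V, so V_ov = 1.33 − 0.982 = 0.348 V.
k_p = μ_pC_ox · (W/L) = 6.8 mA/V².
Assume saturation: I_D = ½ k_p V_ov² = 0.5 × 6.8 × 0.348² = 0.412 mA, giving V_SD = V_DD − I_D R_D = 3.39 − 0.412 × 19.6 = -4.68 V.
But -4.68 V < V_ov = 0.348 V, so the device is actually in triode.
In triode I_D = k_p[V_ov V_SD − ½ V_SD²] and I_D = (V_DD − V_SD)/R_D. Equating: 66.6 V_SD² − 47.38 V_SD + 3.39 = 0, giving V_SD = 0.0807 V (the root below V_ov).
I_D = (3.39 − 0.0807) / 19.6 = 0.169 mA.

I_D = 0.169 mA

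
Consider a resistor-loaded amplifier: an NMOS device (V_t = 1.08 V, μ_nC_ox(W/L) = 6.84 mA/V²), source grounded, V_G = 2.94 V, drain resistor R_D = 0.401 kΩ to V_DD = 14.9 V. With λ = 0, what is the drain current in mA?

V_GS = V_G = 2.94 V, so V_ov = 2.94 − 1.08 = 1.86 V.
Assume saturation: I_D = ½ k_n V_ov² = 0.5 × 6.84 × 1.86² = 11.8 mA, giving V_DS = V_DD − I_D R_D = 14.9 − 11.8 × 0.401 = 10.2 V.
V_DS = 10.2 V ≥ V_ov = 1.86 V, confirming saturation.

I_D = 11.8 mA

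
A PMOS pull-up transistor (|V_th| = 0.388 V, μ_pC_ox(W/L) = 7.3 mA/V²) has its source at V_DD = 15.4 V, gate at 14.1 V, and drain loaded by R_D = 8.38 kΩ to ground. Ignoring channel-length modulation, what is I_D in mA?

V_SG = V_DD − V_G = 15.4 − 14.1 = 1.3 V, so V_ov = 1.3 − 0.388 = 0.912 V.
Assume saturation: I_D = ½ k_p V_ov² = 0.5 × 7.3 × 0.912² = 3.04 mA, giving V_SD = V_DD − I_D R_D = 15.4 − 3.04 × 8.38 = -10 V.
But -10 V < V_ov = 0.912 V, so the device is actually in triode.
In triode I_D = k_p[V_ov V_SD − ½ V_SD²] and I_D = (V_DD − V_SD)/R_D. Equating: 30.6 V_SD² − 56.79 V_SD + 15.4 = 0, giving V_SD = 0.33 V (the root below V_ov).
I_D = (15.4 − 0.33) / 8.38 = 1.8 mA.

I_D = 1.80 mA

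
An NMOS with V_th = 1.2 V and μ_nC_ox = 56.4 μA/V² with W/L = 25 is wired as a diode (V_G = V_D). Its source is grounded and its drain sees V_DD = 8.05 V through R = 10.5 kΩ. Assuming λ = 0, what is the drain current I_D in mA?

With gate tied to drain, V_GS = V_DS ≥ V_GS − V_th, so the device is in saturation.
k_n = μ_nC_ox · (W/L) = 1.41 mA/V².
KCL at the drain: ½ k_n (V_GS − V_th)² = (V_DD − V_GS)/R.
Let x = V_GS − 1.2. Then 7.4 x² + x − 6.85 = 0, giving x = 0.897 V (positive root), so V_GS = 2.1 V.
I_D = (V_DD − V_GS)/R = (8.05 − 2.1) / 10.5 = 0.567 mA.

I_D = 0.567 mA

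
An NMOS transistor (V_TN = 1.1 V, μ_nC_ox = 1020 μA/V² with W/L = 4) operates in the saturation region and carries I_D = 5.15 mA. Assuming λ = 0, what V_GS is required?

V_GS = 2.69 V

k_n = μ_nC_ox · (W/L) = 4.08 mA/V².
In saturation I_D = ½ k_n (V_GS − V_TN)², so V_GS − V_TN = √(2 I_D / k_n) = √(2 × 5.15 / 4.08) = 1.59 V.
V_GS = 1.1 + 1.59 = 2.69 V.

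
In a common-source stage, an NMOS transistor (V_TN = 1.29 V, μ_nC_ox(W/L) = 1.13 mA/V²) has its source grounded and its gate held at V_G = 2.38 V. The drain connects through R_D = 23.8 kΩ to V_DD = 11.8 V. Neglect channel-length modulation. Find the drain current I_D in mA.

V_GS = V_G = 2.38 V, so V_ov = 2.38 − 1.29 = 1.09 V.
Assume saturation: I_D = ½ k_n V_ov² = 0.5 × 1.13 × 1.09² = 0.671 mA, giving V_DS = V_DD − I_D R_D = 11.8 − 0.671 × 23.8 = -4.18 V.
But -4.18 V < V_ov = 1.09 V, so the device is actually in triode.
In triode I_D = k_n[V_ov V_DS − ½ V_DS²] and I_D = (V_DD − V_DS)/R_D. Equating: 13.4 V_DS² − 30.31 V_DS + 11.8 = 0, giving V_DS = 0.5 V (the root below V_ov).
I_D = (11.8 − 0.5) / 23.8 = 0.475 mA.

I_D = 0.475 mA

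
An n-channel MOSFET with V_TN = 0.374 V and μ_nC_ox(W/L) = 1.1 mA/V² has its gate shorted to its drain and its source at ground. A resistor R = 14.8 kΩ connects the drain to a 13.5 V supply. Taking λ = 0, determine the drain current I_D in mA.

I_D = 0.805 mA

With gate tied to drain, V_GS = V_DS ≥ V_GS − V_TN, so the device is in saturation.
KCL at the drain: ½ k_n (V_GS − V_TN)² = (V_DD − V_GS)/R.
Let x = V_GS − 0.374. Then 8.14 x² + x − 13.13 = 0, giving x = 1.21 V (positive root), so V_GS = 1.58 V.
I_D = (V_DD − V_GS)/R = (13.5 − 1.58) / 14.8 = 0.805 mA.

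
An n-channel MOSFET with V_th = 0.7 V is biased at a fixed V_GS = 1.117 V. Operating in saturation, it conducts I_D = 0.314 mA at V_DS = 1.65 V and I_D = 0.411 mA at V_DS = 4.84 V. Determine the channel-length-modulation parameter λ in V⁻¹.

λ = 0.115 V⁻¹

With V_GS fixed, I_D ∝ (1 + λ V_DS) in saturation, so I_D2/I_D1 = (1 + λ V_DS2)/(1 + λ V_DS1).
0.411/0.314 = 1.309 = (1 + 4.84 λ)/(1 + 1.65 λ).
Solving: λ (I_D1 V_DS2 − I_D2 V_DS1) = I_D2 − I_D1, so λ = (0.411 − 0.314) / (0.314 × 4.84 − 0.411 × 1.65) = 0.097 / 0.842 = 0.115 V⁻¹.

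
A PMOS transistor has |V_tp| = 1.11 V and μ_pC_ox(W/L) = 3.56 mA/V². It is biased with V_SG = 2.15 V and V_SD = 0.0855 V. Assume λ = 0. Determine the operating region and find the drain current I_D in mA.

V_ov = V_SG − |V_tp| = 2.15 − 1.11 = 1.04 V.
Since V_SD = 0.0855 V < V_ov = 1.04 V, the device is in the triode region.
I_D = k_p [V_ov · V_SD − ½ V_SD²] = 3.56 × [1.04 × 0.0855 − 0.5 × 0.0855²] = 0.304 mA.

Triode; I_D = 0.304 mA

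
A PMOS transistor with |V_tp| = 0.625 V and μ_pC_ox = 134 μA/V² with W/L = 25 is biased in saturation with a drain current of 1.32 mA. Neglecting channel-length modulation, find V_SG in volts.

k_p = μ_pC_ox · (W/L) = 3.35 mA/V².
In saturation I_D = ½ k_p (V_SG − |V_tp|)², so V_SG − |V_tp| = √(2 I_D / k_p) = √(2 × 1.32 / 3.35) = 0.888 V.
V_SG = 0.625 + 0.888 = 1.51 V.

V_SG = 1.51 V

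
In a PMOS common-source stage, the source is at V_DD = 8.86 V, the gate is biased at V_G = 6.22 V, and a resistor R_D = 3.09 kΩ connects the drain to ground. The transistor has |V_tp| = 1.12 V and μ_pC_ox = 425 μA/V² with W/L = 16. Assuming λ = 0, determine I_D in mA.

V_SG = V_DD − V_G = 8.86 − 6.22 = 2.64 V, so V_ov = 2.64 − 1.12 = 1.52 V.
k_p = μ_pC_ox · (W/L) = 6.8 mA/V².
Assume saturation: I_D = ½ k_p V_ov² = 0.5 × 6.8 × 1.52² = 7.86 mA, giving V_SD = V_DD − I_D R_D = 8.86 − 7.86 × 3.09 = -15.4 V.
But -15.4 V < V_ov = 1.52 V, so the device is actually in triode.
In triode I_D = k_p[V_ov V_SD − ½ V_SD²] and I_D = (V_DD − V_SD)/R_D. Equating: 10.5 V_SD² − 32.94 V_SD + 8.86 = 0, giving V_SD = 0.297 V (the root below V_ov).
I_D = (8.86 − 0.297) / 3.09 = 2.77 mA.

I_D = 2.77 mA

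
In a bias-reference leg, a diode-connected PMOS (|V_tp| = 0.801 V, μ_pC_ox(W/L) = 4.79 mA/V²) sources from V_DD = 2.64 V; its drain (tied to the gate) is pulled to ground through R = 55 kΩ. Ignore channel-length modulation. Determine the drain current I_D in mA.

With gate tied to drain, V_SG = V_SD ≥ V_SG − |V_tp|, so the device is in saturation.
KCL at the drain: ½ k_p (V_SG − |V_tp|)² = (V_DD − V_SG)/R.
Let x = V_SG − 0.801. Then 132 x² + x − 1.839 = 0, giving x = 0.114 V (positive root), so V_SG = 0.915 V.
I_D = (V_DD − V_SG)/R = (2.64 − 0.915) / 55 = 0.0314 mA.

I_D = 0.0314 mA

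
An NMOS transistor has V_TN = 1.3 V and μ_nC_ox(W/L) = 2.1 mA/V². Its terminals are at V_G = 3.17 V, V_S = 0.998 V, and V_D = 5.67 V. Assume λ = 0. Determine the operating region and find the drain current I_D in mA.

Saturation; I_D = 0.798 mA

V_GS = V_G − V_S = 3.17 − 0.998 = 2.17 V; V_DS = V_D − V_S = 5.67 − 0.998 = 4.67 V.
V_ov = V_GS − V_TN = 2.17 − 1.3 = 0.872 V.
Since V_DS = 4.67 V ≥ V_ov = 0.872 V, the device is in saturation.
I_D = ½ k_n V_ov² = 0.5 × 2.1 × 0.872² = 0.798 mA.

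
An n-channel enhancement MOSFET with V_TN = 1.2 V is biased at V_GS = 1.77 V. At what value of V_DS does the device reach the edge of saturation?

V_DS,sat = 0.570 V

The boundary between triode and saturation is V_DS = V_GS − V_TN = V_ov.
V_ov = 1.77 − 1.2 = 0.57 V.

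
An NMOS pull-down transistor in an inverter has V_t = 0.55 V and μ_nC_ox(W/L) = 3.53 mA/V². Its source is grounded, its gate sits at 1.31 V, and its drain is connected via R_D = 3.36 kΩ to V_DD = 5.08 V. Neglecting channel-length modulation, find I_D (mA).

V_GS = V_G = 1.31 V, so V_ov = 1.31 − 0.55 = 0.76 V.
Assume saturation: I_D = ½ k_n V_ov² = 0.5 × 3.53 × 0.76² = 1.02 mA, giving V_DS = V_DD − I_D R_D = 5.08 − 1.02 × 3.36 = 1.65 V.
V_DS = 1.65 V ≥ V_ov = 0.76 V, confirming saturation.

I_D = 1.02 mA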